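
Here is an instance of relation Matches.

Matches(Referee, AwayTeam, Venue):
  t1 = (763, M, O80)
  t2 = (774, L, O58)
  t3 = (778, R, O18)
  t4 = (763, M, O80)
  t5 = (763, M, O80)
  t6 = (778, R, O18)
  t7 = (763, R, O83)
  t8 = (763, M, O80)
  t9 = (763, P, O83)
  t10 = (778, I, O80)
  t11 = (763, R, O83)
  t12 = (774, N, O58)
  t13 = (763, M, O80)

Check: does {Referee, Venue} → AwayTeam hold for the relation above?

No

(Referee=763, Venue=O80): rows 1, 4, 5, 8, 13 → AwayTeam = M, M, M, M, M ✓
(Referee=774, Venue=O58): rows 2, 12 → AwayTeam takes values {L, N} — violation
(Referee=778, Venue=O18): rows 3, 6 → AwayTeam = R, R ✓
(Referee=763, Venue=O83): rows 7, 9, 11 → AwayTeam takes values {R, P} — violation
(Referee=778, Venue=O80): row 10 → AwayTeam = I ✓
Two rows agree on {Referee, Venue} but differ on AwayTeam, so {Referee, Venue} → AwayTeam does not hold.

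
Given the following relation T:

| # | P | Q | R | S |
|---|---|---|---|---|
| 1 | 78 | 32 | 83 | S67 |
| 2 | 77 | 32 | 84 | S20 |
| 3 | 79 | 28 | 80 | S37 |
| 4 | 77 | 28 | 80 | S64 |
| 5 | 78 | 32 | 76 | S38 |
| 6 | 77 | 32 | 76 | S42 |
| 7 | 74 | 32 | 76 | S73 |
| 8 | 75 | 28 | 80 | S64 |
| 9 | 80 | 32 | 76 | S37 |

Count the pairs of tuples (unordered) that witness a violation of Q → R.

Q=32: violating pairs (1,2), (1,5), (1,6), (1,7), (1,9), (2,5), (2,6), (2,7), (2,9) — 9 pairs.
Q=28: all 3 rows agree on R — 0 pairs.

9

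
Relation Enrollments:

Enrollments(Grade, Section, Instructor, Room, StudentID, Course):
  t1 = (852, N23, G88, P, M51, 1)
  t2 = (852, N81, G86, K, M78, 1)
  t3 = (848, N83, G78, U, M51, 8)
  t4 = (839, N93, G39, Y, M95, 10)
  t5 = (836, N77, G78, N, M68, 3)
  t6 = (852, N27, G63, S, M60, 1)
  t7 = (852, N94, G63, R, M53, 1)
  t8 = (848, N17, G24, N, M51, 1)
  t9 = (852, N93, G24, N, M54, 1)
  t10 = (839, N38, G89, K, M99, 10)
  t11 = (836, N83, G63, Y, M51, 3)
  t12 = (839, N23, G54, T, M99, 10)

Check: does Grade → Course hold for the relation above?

No

Grade=852: rows 1, 2, 6, 7, 9 → Course = 1, 1, 1, 1, 1 ✓
Grade=848: rows 3, 8 → Course takes values {8, 1} — violation
Grade=839: rows 4, 10, 12 → Course = 10, 10, 10 ✓
Grade=836: rows 5, 11 → Course = 3, 3 ✓
Two rows agree on Grade but differ on Course, so Grade → Course does not hold.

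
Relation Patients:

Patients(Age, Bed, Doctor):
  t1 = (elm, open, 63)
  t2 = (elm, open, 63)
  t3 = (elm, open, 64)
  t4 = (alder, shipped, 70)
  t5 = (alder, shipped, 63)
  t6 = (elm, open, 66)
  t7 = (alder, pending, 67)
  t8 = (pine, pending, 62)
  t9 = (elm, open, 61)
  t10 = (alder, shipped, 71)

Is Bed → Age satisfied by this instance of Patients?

No

Bed=open: rows 1, 2, 3, 6, 9 → Age = elm, elm, elm, elm, elm ✓
Bed=shipped: rows 4, 5, 10 → Age = alder, alder, alder ✓
Bed=pending: rows 7, 8 → Age takes values {alder, pine} — violation
Two rows agree on Bed but differ on Age, so Bed → Age does not hold.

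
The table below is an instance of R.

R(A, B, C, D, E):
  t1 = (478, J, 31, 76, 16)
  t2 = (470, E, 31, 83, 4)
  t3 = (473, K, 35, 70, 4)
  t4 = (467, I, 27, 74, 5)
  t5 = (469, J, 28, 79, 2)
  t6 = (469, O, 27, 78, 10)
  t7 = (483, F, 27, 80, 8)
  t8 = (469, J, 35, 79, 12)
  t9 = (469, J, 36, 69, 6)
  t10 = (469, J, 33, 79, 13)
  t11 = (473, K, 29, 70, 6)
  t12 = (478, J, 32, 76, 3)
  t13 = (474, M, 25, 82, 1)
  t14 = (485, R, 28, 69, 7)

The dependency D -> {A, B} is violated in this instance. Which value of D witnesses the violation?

D=76: rows 1, 12 → {A,B} = (478, J), (478, J) ✓
D=83: row 2 → {A,B} = (470, E) ✓
D=70: rows 3, 11 → {A,B} = (473, K), (473, K) ✓
D=74: row 4 → {A,B} = (467, I) ✓
D=79: rows 5, 8, 10 → {A,B} = (469, J), (469, J), (469, J) ✓
D=78: row 6 → {A,B} = (469, O) ✓
D=80: row 7 → {A,B} = (483, F) ✓
D=69: rows 9, 14 → {A,B} takes values {(469, J), (485, R)} — violation
D=82: row 13 → {A,B} = (474, M) ✓
The only D value with inconsistent RHS is D=69.

69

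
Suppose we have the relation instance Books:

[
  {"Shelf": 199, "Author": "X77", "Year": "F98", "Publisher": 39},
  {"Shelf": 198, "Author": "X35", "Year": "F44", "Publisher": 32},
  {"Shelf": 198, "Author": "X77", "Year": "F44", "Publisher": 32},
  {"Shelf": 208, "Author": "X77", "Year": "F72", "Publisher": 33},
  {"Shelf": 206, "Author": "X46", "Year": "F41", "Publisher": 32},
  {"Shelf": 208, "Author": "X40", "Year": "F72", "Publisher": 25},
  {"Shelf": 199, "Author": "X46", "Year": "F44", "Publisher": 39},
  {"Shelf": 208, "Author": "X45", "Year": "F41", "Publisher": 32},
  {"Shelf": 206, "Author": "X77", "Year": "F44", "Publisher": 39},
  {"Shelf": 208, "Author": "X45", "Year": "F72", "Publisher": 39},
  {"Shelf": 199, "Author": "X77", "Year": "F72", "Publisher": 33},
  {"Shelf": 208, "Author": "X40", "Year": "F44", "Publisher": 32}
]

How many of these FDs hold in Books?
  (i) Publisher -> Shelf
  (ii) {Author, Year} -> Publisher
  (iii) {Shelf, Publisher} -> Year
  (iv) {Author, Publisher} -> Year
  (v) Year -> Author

0

(i) Publisher -> Shelf: Publisher=39: 4 rows → Shelf takes values {199, 206, 208} — violation; Publisher=32: 5 rows → Shelf takes values {198, 206, 208} — violation; Publisher=33: 2 rows → Shelf takes values {208, 199} — violation — fails.
(ii) {Author, Year} -> Publisher: (Author=X77, Year=F44): 2 rows → Publisher takes values {32, 39} — violation — fails.
(iii) {Shelf, Publisher} -> Year: (Shelf=199, Publisher=39): 2 rows → Year takes values {F98, F44} — violation; (Shelf=208, Publisher=32): 2 rows → Year takes values {F41, F44} — violation — fails.
(iv) {Author, Publisher} -> Year: (Author=X77, Publisher=39): 2 rows → Year takes values {F98, F44} — violation — fails.
(v) Year -> Author: Year=F44: 5 rows → Author takes values {X35, X77, X46, X40} — violation; Year=F72: 4 rows → Author takes values {X77, X40, X45} — violation; Year=F41: 2 rows → Author takes values {X46, X45} — violation — fails.
None of the 5 dependencies hold.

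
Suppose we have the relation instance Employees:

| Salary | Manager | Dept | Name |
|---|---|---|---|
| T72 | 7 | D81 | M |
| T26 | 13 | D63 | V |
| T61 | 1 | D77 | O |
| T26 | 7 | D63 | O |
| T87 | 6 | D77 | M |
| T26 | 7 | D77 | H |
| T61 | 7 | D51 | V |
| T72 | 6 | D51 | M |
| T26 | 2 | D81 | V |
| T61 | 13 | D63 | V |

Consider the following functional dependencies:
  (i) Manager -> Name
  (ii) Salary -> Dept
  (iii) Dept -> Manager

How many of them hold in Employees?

0

(i) Manager -> Name: Manager=7: 4 rows → Name takes values {M, O, H, V} — violation — fails.
(ii) Salary -> Dept: Salary=T72: 2 rows → Dept takes values {D81, D51} — violation; Salary=T26: 4 rows → Dept takes values {D63, D77, D81} — violation; Salary=T61: 3 rows → Dept takes values {D77, D51, D63} — violation — fails.
(iii) Dept -> Manager: Dept=D81: 2 rows → Manager takes values {7, 2} — violation; Dept=D63: 3 rows → Manager takes values {13, 7} — violation; Dept=D77: 3 rows → Manager takes values {1, 6, 7} — violation; Dept=D51: 2 rows → Manager takes values {7, 6} — violation — fails.
None of the 3 dependencies hold.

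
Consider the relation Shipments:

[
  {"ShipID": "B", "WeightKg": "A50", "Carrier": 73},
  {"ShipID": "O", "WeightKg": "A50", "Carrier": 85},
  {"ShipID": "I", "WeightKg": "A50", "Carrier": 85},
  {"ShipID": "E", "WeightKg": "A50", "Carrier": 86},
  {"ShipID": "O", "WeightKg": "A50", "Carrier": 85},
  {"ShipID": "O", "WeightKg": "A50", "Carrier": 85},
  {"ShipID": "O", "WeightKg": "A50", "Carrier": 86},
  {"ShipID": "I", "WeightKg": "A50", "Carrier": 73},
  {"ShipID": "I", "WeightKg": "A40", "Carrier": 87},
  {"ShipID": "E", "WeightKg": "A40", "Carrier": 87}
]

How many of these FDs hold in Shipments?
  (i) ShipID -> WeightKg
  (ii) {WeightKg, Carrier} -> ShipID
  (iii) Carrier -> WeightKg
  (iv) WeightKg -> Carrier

1

(i) ShipID -> WeightKg: ShipID=I: 3 rows → WeightKg takes values {A50, A40} — violation; ShipID=E: 2 rows → WeightKg takes values {A50, A40} — violation — fails.
(ii) {WeightKg, Carrier} -> ShipID: (WeightKg=A50, Carrier=73): 2 rows → ShipID takes values {B, I} — violation; (WeightKg=A50, Carrier=85): 4 rows → ShipID takes values {O, I} — violation; (WeightKg=A50, Carrier=86): 2 rows → ShipID takes values {E, O} — violation; (WeightKg=A40, Carrier=87): 2 rows → ShipID takes values {I, E} — violation — fails.
(iii) Carrier -> WeightKg: every LHS value maps to a single RHS value — holds.
(iv) WeightKg -> Carrier: WeightKg=A50: 8 rows → Carrier takes values {73, 85, 86} — violation — fails.
1 of the 4 dependencies holds.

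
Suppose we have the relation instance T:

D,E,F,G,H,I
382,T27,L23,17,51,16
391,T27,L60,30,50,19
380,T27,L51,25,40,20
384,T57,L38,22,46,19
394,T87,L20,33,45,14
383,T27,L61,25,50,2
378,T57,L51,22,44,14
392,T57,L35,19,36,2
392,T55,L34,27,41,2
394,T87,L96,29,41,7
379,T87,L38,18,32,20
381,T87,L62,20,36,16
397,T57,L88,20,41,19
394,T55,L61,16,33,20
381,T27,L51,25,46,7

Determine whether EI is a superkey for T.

No

Two distinct rows share (E=T57, I=19), so EI does not determine every attribute — not a superkey.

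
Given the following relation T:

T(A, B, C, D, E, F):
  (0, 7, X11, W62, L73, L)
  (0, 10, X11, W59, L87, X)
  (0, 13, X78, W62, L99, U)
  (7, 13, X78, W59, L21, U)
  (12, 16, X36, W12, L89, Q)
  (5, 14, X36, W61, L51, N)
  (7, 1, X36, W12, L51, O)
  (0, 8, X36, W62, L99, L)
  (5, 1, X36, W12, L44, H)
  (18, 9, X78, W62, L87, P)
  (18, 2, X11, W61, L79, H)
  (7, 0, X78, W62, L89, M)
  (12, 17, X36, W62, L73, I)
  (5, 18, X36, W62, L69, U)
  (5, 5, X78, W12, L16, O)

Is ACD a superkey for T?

Yes

All 15 rows have distinct ACD values, so ACD → (all attributes) holds and ACD is a superkey.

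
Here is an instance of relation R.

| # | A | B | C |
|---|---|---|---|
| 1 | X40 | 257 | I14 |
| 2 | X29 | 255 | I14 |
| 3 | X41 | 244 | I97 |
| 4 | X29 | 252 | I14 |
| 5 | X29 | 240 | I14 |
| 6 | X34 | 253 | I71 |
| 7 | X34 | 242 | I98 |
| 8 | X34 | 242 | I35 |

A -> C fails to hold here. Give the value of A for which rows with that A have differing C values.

X34

A=X40: row 1 → C = I14 ✓
A=X29: rows 2, 4, 5 → C = I14, I14, I14 ✓
A=X41: row 3 → C = I97 ✓
A=X34: rows 6, 7, 8 → C takes values {I71, I98, I35} — violation
The only A value with inconsistent C is A=X34.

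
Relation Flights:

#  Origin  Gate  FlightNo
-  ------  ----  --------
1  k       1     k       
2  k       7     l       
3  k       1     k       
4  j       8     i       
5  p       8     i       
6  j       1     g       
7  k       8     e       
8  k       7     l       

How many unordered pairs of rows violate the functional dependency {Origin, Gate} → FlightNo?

(Origin=k, Gate=1): all 2 rows agree on FlightNo — 0 pairs.
(Origin=k, Gate=7): all 2 rows agree on FlightNo — 0 pairs.

0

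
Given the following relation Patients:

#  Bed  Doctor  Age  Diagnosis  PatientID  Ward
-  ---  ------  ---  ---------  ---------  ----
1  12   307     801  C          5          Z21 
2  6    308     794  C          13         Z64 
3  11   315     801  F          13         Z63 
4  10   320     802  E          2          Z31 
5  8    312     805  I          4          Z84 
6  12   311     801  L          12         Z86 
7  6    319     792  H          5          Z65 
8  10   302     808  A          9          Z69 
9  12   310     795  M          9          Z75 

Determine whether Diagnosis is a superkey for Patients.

Rows 1 and 2 have the same Diagnosis value Diagnosis=C but are distinct tuples, so Diagnosis does not determine every attribute — not a superkey.

No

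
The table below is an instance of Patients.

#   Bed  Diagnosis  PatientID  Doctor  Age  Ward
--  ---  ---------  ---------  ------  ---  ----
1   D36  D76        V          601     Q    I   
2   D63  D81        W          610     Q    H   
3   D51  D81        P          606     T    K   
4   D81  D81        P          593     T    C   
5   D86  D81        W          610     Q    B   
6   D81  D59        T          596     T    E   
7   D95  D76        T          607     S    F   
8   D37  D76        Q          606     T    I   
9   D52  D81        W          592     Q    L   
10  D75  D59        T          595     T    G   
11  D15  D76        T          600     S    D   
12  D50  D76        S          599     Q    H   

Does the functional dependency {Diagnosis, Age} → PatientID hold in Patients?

No

(Diagnosis=D76, Age=Q): rows 1, 12 → PatientID takes values {V, S} — violation
(Diagnosis=D81, Age=Q): rows 2, 5, 9 → PatientID = W, W, W ✓
(Diagnosis=D81, Age=T): rows 3, 4 → PatientID = P, P ✓
(Diagnosis=D59, Age=T): rows 6, 10 → PatientID = T, T ✓
(Diagnosis=D76, Age=S): rows 7, 11 → PatientID = T, T ✓
(Diagnosis=D76, Age=T): row 8 → PatientID = Q ✓
Two rows agree on {Diagnosis, Age} but differ on PatientID, so {Diagnosis, Age} → PatientID does not hold.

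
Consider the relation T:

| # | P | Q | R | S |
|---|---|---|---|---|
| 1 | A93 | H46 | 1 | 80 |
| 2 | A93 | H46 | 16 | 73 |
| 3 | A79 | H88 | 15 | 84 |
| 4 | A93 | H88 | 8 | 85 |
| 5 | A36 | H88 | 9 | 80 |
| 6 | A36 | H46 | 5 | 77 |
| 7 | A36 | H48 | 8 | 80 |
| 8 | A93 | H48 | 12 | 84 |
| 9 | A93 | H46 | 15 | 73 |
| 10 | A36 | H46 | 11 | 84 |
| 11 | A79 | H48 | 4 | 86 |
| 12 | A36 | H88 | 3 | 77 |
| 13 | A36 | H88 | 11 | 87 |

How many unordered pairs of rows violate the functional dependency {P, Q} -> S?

(P=A93, Q=H46): violating pairs (1,2), (1,9) — 2 pairs.
(P=A36, Q=H88): violating pairs (5,12), (5,13), (12,13) — 3 pairs.
(P=A36, Q=H46): violating pairs (6,10) — 1 pair.

6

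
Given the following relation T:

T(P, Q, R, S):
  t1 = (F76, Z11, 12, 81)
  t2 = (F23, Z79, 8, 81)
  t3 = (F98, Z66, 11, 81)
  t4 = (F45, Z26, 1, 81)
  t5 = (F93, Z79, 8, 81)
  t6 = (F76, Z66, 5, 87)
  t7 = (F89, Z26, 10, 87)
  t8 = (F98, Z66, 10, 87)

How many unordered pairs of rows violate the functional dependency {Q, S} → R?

1

(Q=Z79, S=81): all 2 rows agree on R — 0 pairs.
(Q=Z66, S=87): violating pairs (6,8) — 1 pair.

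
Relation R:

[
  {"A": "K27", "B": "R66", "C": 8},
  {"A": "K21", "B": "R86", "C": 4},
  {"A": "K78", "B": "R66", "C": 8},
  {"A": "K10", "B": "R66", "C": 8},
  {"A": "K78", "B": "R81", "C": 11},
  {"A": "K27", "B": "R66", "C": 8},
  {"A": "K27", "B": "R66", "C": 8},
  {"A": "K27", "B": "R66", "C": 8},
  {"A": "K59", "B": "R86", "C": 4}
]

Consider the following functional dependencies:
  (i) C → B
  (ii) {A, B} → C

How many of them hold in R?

(i) C → B: every LHS value maps to a single RHS value — holds.
(ii) {A, B} → C: every LHS value maps to a single RHS value — holds.
2 of the 2 dependencies hold.

2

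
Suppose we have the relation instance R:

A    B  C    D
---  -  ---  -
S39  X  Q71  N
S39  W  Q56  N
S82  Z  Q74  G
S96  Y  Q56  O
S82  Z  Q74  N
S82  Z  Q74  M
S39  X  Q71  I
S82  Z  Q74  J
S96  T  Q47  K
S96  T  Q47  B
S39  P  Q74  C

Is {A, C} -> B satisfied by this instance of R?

Yes

(A=S39, C=Q71): 2 rows → B = X, X ✓
(A=S39, C=Q56): 1 row → B = W ✓
(A=S82, C=Q74): 4 rows → B = Z, Z, Z, Z ✓
(A=S96, C=Q56): 1 row → B = Y ✓
(A=S96, C=Q47): 2 rows → B = T, T ✓
(A=S39, C=Q74): 1 row → B = P ✓
Every {A, C} value is associated with a single B value, so {A, C} -> B holds.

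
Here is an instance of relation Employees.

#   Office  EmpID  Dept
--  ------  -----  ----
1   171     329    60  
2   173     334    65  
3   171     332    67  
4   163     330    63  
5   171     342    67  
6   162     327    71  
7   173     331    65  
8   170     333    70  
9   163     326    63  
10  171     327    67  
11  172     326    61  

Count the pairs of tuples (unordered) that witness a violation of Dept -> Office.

Dept=65: all 2 rows agree on Office — 0 pairs.
Dept=67: all 3 rows agree on Office — 0 pairs.
Dept=63: all 2 rows agree on Office — 0 pairs.

0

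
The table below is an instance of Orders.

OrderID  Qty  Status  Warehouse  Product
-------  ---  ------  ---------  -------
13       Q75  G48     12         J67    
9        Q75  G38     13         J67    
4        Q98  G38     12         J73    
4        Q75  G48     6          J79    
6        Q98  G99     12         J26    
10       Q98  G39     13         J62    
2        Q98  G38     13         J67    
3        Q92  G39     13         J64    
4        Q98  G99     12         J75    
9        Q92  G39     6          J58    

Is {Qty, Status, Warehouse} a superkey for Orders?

No

Two distinct rows share (Qty=Q98, Status=G99, Warehouse=12), so {Qty, Status, Warehouse} does not determine every attribute — not a superkey.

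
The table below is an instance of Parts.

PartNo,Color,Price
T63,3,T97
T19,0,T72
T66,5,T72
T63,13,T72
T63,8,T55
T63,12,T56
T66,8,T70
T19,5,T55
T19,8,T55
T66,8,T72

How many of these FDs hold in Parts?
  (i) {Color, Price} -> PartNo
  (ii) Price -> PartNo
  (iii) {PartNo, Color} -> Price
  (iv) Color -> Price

(i) {Color, Price} -> PartNo: (Color=8, Price=T55): 2 rows → PartNo takes values {T63, T19} — violation — fails.
(ii) Price -> PartNo: Price=T72: 4 rows → PartNo takes values {T19, T66, T63} — violation; Price=T55: 3 rows → PartNo takes values {T63, T19} — violation — fails.
(iii) {PartNo, Color} -> Price: (PartNo=T66, Color=8): 2 rows → Price takes values {T70, T72} — violation — fails.
(iv) Color -> Price: Color=5: 2 rows → Price takes values {T72, T55} — violation; Color=8: 4 rows → Price takes values {T55, T70, T72} — violation — fails.
None of the 4 dependencies hold.

0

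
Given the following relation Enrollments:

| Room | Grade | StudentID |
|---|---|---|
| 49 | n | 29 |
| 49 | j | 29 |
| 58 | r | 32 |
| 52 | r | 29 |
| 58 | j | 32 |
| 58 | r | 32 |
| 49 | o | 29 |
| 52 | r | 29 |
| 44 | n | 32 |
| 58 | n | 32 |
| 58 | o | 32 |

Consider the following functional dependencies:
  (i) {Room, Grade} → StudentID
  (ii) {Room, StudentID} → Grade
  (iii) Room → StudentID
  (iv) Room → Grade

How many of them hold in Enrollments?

(i) {Room, Grade} → StudentID: every LHS value maps to a single RHS value — holds.
(ii) {Room, StudentID} → Grade: (Room=49, StudentID=29): 3 rows → Grade takes values {n, j, o} — violation; (Room=58, StudentID=32): 5 rows → Grade takes values {r, j, n, o} — violation — fails.
(iii) Room → StudentID: every LHS value maps to a single RHS value — holds.
(iv) Room → Grade: Room=49: 3 rows → Grade takes values {n, j, o} — violation; Room=58: 5 rows → Grade takes values {r, j, n, o} — violation — fails.
2 of the 4 dependencies hold.

2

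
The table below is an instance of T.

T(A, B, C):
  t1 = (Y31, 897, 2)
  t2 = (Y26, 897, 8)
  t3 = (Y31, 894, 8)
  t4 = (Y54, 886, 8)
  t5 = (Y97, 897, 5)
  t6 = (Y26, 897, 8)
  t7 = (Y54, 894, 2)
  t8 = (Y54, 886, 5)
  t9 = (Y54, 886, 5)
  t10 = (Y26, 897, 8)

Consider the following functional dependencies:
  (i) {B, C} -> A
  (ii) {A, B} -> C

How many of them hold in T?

1

(i) {B, C} -> A: every LHS value maps to a single RHS value — holds.
(ii) {A, B} -> C: (A=Y54, B=886): rows 4, 8, 9 → C takes values {8, 5} — violation — fails.
1 of the 2 dependencies holds.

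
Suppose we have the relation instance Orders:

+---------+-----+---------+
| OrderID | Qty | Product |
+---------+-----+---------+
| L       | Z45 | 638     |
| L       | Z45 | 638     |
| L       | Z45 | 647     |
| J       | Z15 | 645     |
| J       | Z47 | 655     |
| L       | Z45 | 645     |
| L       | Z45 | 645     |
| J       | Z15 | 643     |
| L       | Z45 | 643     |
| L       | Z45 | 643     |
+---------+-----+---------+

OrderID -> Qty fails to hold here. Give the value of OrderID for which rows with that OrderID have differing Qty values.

J

OrderID=L: 7 rows → Qty = Z45, Z45, Z45, Z45, Z45, Z45, Z45 ✓
OrderID=J: 3 rows → Qty takes values {Z15, Z47} — violation
The only OrderID value with inconsistent Qty is OrderID=J.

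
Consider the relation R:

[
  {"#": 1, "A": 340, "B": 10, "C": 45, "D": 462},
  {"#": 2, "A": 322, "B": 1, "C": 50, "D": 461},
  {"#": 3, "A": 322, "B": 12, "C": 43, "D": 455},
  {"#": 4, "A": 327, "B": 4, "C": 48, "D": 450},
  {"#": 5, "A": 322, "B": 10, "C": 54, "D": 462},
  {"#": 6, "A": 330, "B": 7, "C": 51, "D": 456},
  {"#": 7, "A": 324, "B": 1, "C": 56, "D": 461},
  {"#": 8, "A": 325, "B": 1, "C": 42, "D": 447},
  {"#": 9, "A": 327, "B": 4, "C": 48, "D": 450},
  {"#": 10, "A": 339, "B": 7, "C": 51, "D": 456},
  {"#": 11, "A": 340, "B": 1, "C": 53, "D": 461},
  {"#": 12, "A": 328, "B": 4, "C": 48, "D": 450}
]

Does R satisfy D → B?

D=462: rows 1, 5 → B = 10, 10 ✓
D=461: rows 2, 7, 11 → B = 1, 1, 1 ✓
D=455: row 3 → B = 12 ✓
D=450: rows 4, 9, 12 → B = 4, 4, 4 ✓
D=456: rows 6, 10 → B = 7, 7 ✓
D=447: row 8 → B = 1 ✓
Every D value is associated with a single B value, so D → B holds.

Yes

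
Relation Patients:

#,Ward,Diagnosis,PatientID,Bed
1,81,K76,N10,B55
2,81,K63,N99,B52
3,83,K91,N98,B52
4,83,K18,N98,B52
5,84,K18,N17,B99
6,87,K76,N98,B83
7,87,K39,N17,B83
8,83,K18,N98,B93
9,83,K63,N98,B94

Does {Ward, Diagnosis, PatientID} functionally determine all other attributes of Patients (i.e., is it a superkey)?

Rows 4 and 8 have the same {Ward, Diagnosis, PatientID} value (Ward=83, Diagnosis=K18, PatientID=N98) but are distinct tuples, so {Ward, Diagnosis, PatientID} does not determine every attribute — not a superkey.

No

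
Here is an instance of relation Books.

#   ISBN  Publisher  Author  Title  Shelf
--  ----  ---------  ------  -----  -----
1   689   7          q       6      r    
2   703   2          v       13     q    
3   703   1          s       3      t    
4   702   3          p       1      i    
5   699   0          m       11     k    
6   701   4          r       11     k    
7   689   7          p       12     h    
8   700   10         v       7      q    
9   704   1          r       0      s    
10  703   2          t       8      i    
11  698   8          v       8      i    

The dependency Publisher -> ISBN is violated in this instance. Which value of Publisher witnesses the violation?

1

Publisher=7: rows 1, 7 → ISBN = 689, 689 ✓
Publisher=2: rows 2, 10 → ISBN = 703, 703 ✓
Publisher=1: rows 3, 9 → ISBN takes values {703, 704} — violation
Publisher=3: row 4 → ISBN = 702 ✓
Publisher=0: row 5 → ISBN = 699 ✓
Publisher=4: row 6 → ISBN = 701 ✓
Publisher=10: row 8 → ISBN = 700 ✓
Publisher=8: row 11 → ISBN = 698 ✓
The only Publisher value with inconsistent ISBN is Publisher=1.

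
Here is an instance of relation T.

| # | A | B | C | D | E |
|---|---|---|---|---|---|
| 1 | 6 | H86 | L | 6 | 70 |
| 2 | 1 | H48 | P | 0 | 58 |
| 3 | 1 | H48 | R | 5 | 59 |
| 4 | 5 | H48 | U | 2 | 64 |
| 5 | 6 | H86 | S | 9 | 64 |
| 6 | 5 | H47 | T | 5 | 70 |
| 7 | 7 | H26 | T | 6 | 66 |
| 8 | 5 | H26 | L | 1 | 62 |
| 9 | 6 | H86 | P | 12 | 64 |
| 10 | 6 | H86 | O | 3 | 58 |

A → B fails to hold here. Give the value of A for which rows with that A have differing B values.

A=6: rows 1, 5, 9, 10 → B = H86, H86, H86, H86 ✓
A=1: rows 2, 3 → B = H48, H48 ✓
A=5: rows 4, 6, 8 → B takes values {H48, H47, H26} — violation
A=7: row 7 → B = H26 ✓
The only A value with inconsistent B is A=5.

5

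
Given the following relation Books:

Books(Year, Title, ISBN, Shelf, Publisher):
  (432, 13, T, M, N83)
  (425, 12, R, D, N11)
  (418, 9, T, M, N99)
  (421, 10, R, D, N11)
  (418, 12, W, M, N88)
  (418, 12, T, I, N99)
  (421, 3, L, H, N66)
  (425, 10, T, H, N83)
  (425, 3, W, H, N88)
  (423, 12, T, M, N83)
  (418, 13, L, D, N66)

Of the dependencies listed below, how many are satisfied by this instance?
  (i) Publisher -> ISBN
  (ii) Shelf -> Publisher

(i) Publisher -> ISBN: every LHS value maps to a single RHS value — holds.
(ii) Shelf -> Publisher: Shelf=M: 4 rows → Publisher takes values {N83, N99, N88} — violation; Shelf=D: 3 rows → Publisher takes values {N11, N66} — violation; Shelf=H: 3 rows → Publisher takes values {N66, N83, N88} — violation — fails.
1 of the 2 dependencies holds.

1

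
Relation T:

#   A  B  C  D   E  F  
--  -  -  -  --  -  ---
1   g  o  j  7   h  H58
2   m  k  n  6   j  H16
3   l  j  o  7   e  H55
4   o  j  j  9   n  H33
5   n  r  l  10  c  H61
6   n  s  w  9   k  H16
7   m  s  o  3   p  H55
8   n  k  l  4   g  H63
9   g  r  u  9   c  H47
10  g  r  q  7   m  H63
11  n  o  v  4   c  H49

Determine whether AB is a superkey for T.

Rows 9 and 10 have the same AB value (A=g, B=r) but are distinct tuples, so AB does not determine every attribute — not a superkey.

No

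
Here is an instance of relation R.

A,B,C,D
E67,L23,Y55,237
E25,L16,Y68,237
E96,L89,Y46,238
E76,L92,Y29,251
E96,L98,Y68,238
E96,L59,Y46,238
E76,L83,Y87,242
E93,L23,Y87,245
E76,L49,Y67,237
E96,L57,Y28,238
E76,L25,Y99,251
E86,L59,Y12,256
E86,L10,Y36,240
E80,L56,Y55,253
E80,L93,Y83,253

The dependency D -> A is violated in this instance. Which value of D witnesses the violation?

D=237: 3 rows → A takes values {E67, E25, E76} — violation
D=238: 4 rows → A = E96, E96, E96, E96 ✓
D=251: 2 rows → A = E76, E76 ✓
D=242: 1 row → A = E76 ✓
D=245: 1 row → A = E93 ✓
D=256: 1 row → A = E86 ✓
D=240: 1 row → A = E86 ✓
D=253: 2 rows → A = E80, E80 ✓
The only D value with inconsistent A is D=237.

237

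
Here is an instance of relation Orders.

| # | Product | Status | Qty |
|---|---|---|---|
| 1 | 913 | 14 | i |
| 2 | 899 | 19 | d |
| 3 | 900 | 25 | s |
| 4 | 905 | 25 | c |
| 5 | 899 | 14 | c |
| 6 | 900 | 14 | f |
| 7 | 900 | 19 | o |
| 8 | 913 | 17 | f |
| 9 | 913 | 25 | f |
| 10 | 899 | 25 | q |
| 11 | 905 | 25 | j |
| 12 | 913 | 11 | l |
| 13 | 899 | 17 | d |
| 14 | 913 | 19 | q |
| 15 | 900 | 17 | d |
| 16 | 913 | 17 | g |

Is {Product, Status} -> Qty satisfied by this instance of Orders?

No

(Product=913, Status=14): row 1 → Qty = i ✓
(Product=899, Status=19): row 2 → Qty = d ✓
(Product=900, Status=25): row 3 → Qty = s ✓
(Product=905, Status=25): rows 4, 11 → Qty takes values {c, j} — violation
(Product=899, Status=14): row 5 → Qty = c ✓
(Product=900, Status=14): row 6 → Qty = f ✓
(Product=900, Status=19): row 7 → Qty = o ✓
(Product=913, Status=17): rows 8, 16 → Qty takes values {f, g} — violation
(Product=913, Status=25): row 9 → Qty = f ✓
(Product=899, Status=25): row 10 → Qty = q ✓
(Product=913, Status=11): row 12 → Qty = l ✓
(Product=899, Status=17): row 13 → Qty = d ✓
(Product=913, Status=19): row 14 → Qty = q ✓
(Product=900, Status=17): row 15 → Qty = d ✓
Two rows agree on {Product, Status} but differ on Qty, so {Product, Status} -> Qty does not hold.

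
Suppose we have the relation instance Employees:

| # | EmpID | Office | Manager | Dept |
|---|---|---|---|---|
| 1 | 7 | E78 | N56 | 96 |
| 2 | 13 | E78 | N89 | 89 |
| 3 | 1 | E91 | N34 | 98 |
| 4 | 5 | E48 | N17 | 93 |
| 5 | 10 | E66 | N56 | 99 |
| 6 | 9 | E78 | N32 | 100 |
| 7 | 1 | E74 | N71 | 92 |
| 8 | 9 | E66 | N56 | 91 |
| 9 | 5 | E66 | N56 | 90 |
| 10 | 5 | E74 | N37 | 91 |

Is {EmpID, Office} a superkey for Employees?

Yes

All 10 rows have distinct {EmpID, Office} values, so {EmpID, Office} → (all attributes) holds and {EmpID, Office} is a superkey.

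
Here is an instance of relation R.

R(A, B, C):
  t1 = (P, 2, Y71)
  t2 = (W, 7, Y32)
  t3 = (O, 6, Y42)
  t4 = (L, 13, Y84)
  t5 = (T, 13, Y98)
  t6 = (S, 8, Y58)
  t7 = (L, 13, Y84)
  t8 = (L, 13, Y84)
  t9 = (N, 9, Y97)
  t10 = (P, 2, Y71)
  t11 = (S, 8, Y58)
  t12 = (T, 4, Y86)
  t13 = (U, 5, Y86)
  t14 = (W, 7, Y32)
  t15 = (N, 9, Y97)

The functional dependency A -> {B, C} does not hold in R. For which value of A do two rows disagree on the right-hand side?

A=P: rows 1, 10 → {B,C} = (2, Y71), (2, Y71) ✓
A=W: rows 2, 14 → {B,C} = (7, Y32), (7, Y32) ✓
A=O: row 3 → {B,C} = (6, Y42) ✓
A=L: rows 4, 7, 8 → {B,C} = (13, Y84), (13, Y84), (13, Y84) ✓
A=T: rows 5, 12 → {B,C} takes values {(13, Y98), (4, Y86)} — violation
A=S: rows 6, 11 → {B,C} = (8, Y58), (8, Y58) ✓
A=N: rows 9, 15 → {B,C} = (9, Y97), (9, Y97) ✓
A=U: row 13 → {B,C} = (5, Y86) ✓
The only A value with inconsistent RHS is A=T.

T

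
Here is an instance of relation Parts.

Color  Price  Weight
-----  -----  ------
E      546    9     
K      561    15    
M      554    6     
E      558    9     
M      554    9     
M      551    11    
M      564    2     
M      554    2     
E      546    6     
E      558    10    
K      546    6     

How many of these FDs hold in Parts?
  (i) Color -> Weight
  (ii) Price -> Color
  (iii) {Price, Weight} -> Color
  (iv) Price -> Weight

(i) Color -> Weight: Color=E: 4 rows → Weight takes values {9, 6, 10} — violation; Color=K: 2 rows → Weight takes values {15, 6} — violation; Color=M: 5 rows → Weight takes values {6, 9, 11, 2} — violation — fails.
(ii) Price -> Color: Price=546: 3 rows → Color takes values {E, K} — violation — fails.
(iii) {Price, Weight} -> Color: (Price=546, Weight=6): 2 rows → Color takes values {E, K} — violation — fails.
(iv) Price -> Weight: Price=546: 3 rows → Weight takes values {9, 6} — violation; Price=554: 3 rows → Weight takes values {6, 9, 2} — violation; Price=558: 2 rows → Weight takes values {9, 10} — violation — fails.
None of the 4 dependencies hold.

0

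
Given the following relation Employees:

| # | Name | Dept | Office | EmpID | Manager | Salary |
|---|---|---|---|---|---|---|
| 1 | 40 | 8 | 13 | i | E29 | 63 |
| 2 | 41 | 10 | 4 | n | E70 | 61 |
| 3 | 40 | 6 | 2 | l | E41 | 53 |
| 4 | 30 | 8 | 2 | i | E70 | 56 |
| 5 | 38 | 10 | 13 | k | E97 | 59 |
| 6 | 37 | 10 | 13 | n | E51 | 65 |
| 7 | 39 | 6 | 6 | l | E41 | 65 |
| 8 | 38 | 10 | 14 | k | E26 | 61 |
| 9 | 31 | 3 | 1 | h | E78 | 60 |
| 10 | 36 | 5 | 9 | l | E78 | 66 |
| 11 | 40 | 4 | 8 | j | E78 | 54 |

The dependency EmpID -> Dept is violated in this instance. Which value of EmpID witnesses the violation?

l

EmpID=i: rows 1, 4 → Dept = 8, 8 ✓
EmpID=n: rows 2, 6 → Dept = 10, 10 ✓
EmpID=l: rows 3, 7, 10 → Dept takes values {6, 5} — violation
EmpID=k: rows 5, 8 → Dept = 10, 10 ✓
EmpID=h: row 9 → Dept = 3 ✓
EmpID=j: row 11 → Dept = 4 ✓
The only EmpID value with inconsistent Dept is EmpID=l.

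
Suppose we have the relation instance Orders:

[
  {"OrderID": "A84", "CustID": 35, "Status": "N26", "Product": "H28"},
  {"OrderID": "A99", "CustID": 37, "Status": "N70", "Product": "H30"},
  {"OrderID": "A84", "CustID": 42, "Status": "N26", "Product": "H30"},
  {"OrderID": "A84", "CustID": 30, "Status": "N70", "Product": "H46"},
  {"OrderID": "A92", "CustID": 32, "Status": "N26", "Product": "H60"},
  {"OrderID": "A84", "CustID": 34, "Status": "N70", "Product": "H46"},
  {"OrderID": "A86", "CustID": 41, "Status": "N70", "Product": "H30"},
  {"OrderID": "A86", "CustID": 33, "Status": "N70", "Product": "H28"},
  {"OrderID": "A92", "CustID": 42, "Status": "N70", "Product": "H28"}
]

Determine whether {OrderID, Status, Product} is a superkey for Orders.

Two distinct rows share (OrderID=A84, Status=N70, Product=H46), so {OrderID, Status, Product} does not determine every attribute — not a superkey.

No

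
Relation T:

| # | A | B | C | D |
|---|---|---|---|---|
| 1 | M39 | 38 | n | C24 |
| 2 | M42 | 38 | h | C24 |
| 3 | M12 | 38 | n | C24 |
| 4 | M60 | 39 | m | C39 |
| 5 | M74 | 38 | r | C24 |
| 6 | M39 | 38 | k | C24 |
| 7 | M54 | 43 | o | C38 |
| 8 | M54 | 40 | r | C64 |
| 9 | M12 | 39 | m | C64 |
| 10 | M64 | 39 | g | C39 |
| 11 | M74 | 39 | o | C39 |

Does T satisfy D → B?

No

D=C24: rows 1, 2, 3, 5, 6 → B = 38, 38, 38, 38, 38 ✓
D=C39: rows 4, 10, 11 → B = 39, 39, 39 ✓
D=C38: row 7 → B = 43 ✓
D=C64: rows 8, 9 → B takes values {40, 39} — violation
Two rows agree on D but differ on B, so D → B does not hold.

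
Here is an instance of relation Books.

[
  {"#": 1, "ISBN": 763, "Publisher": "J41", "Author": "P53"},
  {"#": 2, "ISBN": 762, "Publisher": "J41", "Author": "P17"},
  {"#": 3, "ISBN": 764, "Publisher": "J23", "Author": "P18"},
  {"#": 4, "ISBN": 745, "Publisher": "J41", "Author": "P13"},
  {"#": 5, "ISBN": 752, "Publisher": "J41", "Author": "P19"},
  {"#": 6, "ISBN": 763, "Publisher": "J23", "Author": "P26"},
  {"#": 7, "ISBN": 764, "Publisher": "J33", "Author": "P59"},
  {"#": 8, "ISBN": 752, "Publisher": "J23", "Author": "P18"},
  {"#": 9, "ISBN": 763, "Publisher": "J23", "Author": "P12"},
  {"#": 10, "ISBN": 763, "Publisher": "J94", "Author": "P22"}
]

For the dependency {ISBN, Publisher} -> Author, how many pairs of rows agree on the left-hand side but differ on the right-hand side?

1

(ISBN=763, Publisher=J23): violating pairs (6,9) — 1 pair.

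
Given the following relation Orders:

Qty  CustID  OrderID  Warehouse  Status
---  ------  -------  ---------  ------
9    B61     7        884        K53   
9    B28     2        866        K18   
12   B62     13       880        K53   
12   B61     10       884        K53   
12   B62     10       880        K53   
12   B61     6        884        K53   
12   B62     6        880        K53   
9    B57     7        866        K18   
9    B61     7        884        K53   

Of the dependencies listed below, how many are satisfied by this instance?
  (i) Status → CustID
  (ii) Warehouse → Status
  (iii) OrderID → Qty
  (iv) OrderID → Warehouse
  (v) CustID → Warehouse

(i) Status → CustID: Status=K53: 7 rows → CustID takes values {B61, B62} — violation; Status=K18: 2 rows → CustID takes values {B28, B57} — violation — fails.
(ii) Warehouse → Status: every LHS value maps to a single RHS value — holds.
(iii) OrderID → Qty: every LHS value maps to a single RHS value — holds.
(iv) OrderID → Warehouse: OrderID=7: 3 rows → Warehouse takes values {884, 866} — violation; OrderID=10: 2 rows → Warehouse takes values {884, 880} — violation; OrderID=6: 2 rows → Warehouse takes values {884, 880} — violation — fails.
(v) CustID → Warehouse: every LHS value maps to a single RHS value — holds.
3 of the 5 dependencies hold.

3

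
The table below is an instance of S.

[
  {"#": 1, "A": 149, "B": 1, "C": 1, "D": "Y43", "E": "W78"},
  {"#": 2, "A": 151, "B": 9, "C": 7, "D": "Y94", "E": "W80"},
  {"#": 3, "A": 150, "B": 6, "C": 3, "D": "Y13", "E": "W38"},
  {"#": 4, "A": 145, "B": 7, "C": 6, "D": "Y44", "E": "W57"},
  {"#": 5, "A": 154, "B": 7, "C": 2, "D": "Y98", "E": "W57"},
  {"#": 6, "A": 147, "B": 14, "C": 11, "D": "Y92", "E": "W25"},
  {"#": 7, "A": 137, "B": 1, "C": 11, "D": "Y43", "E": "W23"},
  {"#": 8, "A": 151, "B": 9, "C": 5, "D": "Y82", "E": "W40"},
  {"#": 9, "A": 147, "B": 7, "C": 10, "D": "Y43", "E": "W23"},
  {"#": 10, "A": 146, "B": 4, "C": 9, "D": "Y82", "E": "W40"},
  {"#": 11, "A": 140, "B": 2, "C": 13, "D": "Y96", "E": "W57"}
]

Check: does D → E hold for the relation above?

No

D=Y43: rows 1, 7, 9 → E takes values {W78, W23} — violation
D=Y94: row 2 → E = W80 ✓
D=Y13: row 3 → E = W38 ✓
D=Y44: row 4 → E = W57 ✓
D=Y98: row 5 → E = W57 ✓
D=Y92: row 6 → E = W25 ✓
D=Y82: rows 8, 10 → E = W40, W40 ✓
D=Y96: row 11 → E = W57 ✓
Two rows agree on D but differ on E, so D → E does not hold.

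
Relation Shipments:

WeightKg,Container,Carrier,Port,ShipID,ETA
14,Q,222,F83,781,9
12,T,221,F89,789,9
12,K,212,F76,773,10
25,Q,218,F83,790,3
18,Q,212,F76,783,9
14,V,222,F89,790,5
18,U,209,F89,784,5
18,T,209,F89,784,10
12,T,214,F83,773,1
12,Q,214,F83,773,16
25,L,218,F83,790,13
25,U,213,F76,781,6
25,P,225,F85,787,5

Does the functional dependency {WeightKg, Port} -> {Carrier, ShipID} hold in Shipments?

(WeightKg=14, Port=F83): 1 row → {Carrier,ShipID} = (222, 781) ✓
(WeightKg=12, Port=F89): 1 row → {Carrier,ShipID} = (221, 789) ✓
(WeightKg=12, Port=F76): 1 row → {Carrier,ShipID} = (212, 773) ✓
(WeightKg=25, Port=F83): 2 rows → {Carrier,ShipID} = (218, 790), (218, 790) ✓
(WeightKg=18, Port=F76): 1 row → {Carrier,ShipID} = (212, 783) ✓
(WeightKg=14, Port=F89): 1 row → {Carrier,ShipID} = (222, 790) ✓
(WeightKg=18, Port=F89): 2 rows → {Carrier,ShipID} = (209, 784), (209, 784) ✓
(WeightKg=12, Port=F83): 2 rows → {Carrier,ShipID} = (214, 773), (214, 773) ✓
(WeightKg=25, Port=F76): 1 row → {Carrier,ShipID} = (213, 781) ✓
(WeightKg=25, Port=F85): 1 row → {Carrier,ShipID} = (225, 787) ✓
Every {WeightKg, Port} value is associated with a single {Carrier, ShipID} value, so {WeightKg, Port} -> {Carrier, ShipID} holds.

Yes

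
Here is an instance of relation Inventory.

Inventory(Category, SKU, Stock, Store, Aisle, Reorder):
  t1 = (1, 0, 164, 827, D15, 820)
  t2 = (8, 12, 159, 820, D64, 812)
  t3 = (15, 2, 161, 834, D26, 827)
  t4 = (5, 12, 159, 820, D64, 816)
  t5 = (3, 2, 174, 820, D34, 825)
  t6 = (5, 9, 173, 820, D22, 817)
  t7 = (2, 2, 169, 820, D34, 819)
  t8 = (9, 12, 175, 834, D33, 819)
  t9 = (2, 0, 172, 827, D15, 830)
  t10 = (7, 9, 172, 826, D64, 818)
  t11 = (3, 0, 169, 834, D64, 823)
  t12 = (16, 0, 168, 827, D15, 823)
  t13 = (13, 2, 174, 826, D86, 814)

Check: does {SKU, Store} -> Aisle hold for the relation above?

(SKU=0, Store=827): rows 1, 9, 12 → Aisle = D15, D15, D15 ✓
(SKU=12, Store=820): rows 2, 4 → Aisle = D64, D64 ✓
(SKU=2, Store=834): row 3 → Aisle = D26 ✓
(SKU=2, Store=820): rows 5, 7 → Aisle = D34, D34 ✓
(SKU=9, Store=820): row 6 → Aisle = D22 ✓
(SKU=12, Store=834): row 8 → Aisle = D33 ✓
(SKU=9, Store=826): row 10 → Aisle = D64 ✓
(SKU=0, Store=834): row 11 → Aisle = D64 ✓
(SKU=2, Store=826): row 13 → Aisle = D86 ✓
Every {SKU, Store} value is associated with a single Aisle value, so {SKU, Store} -> Aisle holds.

Yes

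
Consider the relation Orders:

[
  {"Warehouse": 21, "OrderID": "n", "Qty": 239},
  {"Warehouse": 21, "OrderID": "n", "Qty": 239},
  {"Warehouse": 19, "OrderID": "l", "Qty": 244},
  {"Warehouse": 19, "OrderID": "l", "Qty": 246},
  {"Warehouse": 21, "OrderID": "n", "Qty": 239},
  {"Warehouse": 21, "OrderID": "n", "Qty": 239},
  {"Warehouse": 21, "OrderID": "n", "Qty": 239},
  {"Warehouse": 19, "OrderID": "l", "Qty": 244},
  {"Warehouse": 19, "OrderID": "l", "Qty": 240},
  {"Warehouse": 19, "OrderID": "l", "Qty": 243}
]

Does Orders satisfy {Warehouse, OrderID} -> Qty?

No

(Warehouse=21, OrderID=n): 5 rows → Qty = 239, 239, 239, 239, 239 ✓
(Warehouse=19, OrderID=l): 5 rows → Qty takes values {244, 246, 240, 243} — violation
Two rows agree on {Warehouse, OrderID} but differ on Qty, so {Warehouse, OrderID} -> Qty does not hold.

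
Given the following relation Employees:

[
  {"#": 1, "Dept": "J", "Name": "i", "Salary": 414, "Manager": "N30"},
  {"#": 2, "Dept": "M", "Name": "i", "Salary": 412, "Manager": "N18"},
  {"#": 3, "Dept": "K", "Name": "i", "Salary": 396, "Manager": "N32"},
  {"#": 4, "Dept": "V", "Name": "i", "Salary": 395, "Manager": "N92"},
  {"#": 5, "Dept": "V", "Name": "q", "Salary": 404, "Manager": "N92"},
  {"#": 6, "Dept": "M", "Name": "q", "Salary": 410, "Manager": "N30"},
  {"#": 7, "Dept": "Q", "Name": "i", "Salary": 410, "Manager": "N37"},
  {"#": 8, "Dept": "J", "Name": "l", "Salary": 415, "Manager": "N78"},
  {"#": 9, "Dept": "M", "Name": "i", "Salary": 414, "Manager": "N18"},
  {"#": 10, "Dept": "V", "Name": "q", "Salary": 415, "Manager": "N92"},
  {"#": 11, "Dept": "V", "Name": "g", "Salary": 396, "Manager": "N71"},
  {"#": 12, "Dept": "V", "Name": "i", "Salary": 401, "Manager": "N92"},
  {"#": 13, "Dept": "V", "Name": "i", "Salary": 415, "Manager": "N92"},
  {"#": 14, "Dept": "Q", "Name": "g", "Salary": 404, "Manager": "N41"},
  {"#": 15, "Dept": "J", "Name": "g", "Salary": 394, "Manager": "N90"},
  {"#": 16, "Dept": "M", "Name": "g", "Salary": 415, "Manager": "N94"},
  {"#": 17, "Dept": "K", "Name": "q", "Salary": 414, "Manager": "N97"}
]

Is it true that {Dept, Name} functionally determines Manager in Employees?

Yes

(Dept=J, Name=i): row 1 → Manager = N30 ✓
(Dept=M, Name=i): rows 2, 9 → Manager = N18, N18 ✓
(Dept=K, Name=i): row 3 → Manager = N32 ✓
(Dept=V, Name=i): rows 4, 12, 13 → Manager = N92, N92, N92 ✓
(Dept=V, Name=q): rows 5, 10 → Manager = N92, N92 ✓
(Dept=M, Name=q): row 6 → Manager = N30 ✓
(Dept=Q, Name=i): row 7 → Manager = N37 ✓
(Dept=J, Name=l): row 8 → Manager = N78 ✓
(Dept=V, Name=g): row 11 → Manager = N71 ✓
(Dept=Q, Name=g): row 14 → Manager = N41 ✓
(Dept=J, Name=g): row 15 → Manager = N90 ✓
(Dept=M, Name=g): row 16 → Manager = N94 ✓
(Dept=K, Name=q): row 17 → Manager = N97 ✓
Every {Dept, Name} value is associated with a single Manager value, so {Dept, Name} -> Manager holds.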